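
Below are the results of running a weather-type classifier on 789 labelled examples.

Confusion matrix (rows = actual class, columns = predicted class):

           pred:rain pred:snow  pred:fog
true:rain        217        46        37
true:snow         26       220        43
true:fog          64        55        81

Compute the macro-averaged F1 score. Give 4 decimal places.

0.6284

Per-class F1 score (2·TP/(2·TP+FP+FN)):
  rain: TP=217, FP=26+64=90, FN=46+37=83 → 434/607 = 0.71499
  snow: TP=220, FP=46+55=101, FN=26+43=69 → 440/610 = 0.72131
  fog: TP=81, FP=37+43=80, FN=64+55=119 → 162/361 = 0.44875
Macro-F1 score = mean = (0.71499 + 0.72131 + 0.44875) / 3 = 0.6284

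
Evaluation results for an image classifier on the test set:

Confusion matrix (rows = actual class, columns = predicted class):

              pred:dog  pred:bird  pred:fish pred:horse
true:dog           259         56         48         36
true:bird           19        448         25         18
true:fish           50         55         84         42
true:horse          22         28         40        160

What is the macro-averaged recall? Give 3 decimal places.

0.633

Per-class recall (TP/(TP+FN)):
  dog: TP=259, FN=56+48+36=140 → 259/399 = 0.6491
  bird: TP=448, FN=19+25+18=62 → 448/510 = 0.8784
  fish: TP=84, FN=50+55+42=147 → 84/231 = 0.3636
  horse: TP=160, FN=22+28+40=90 → 160/250 = 0.6400
Macro-recall = mean = (0.6491 + 0.8784 + 0.3636 + 0.6400) / 4 = 0.633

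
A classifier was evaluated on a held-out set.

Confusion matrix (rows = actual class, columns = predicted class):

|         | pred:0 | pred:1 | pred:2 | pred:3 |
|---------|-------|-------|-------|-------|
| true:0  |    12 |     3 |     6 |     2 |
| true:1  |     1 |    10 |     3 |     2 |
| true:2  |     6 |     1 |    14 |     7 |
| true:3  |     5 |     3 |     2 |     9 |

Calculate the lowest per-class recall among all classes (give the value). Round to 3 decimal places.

0.474

Per-class recall (TP/(TP+FN)):
  0: TP=12, FN=3+6+2=11 → 12/23 = 0.5217
  1: TP=10, FN=1+3+2=6 → 10/16 = 0.6250
  2: TP=14, FN=6+1+7=14 → 14/28 = 0.5000
  3: TP=9, FN=5+3+2=10 → 9/19 = 0.4737
Lowest is class '3' with recall = 0.474.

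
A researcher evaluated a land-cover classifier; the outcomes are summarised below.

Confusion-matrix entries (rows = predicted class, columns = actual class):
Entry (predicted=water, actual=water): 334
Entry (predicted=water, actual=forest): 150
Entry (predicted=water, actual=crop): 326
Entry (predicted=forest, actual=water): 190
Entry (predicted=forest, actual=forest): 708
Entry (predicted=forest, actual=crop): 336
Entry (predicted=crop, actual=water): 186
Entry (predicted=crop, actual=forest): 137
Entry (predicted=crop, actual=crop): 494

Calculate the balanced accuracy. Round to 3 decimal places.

0.536

Balanced accuracy = mean of per-class recall.
  water: recall = 334/710 = 0.4704
  forest: recall = 708/995 = 0.7116
  crop: recall = 494/1156 = 0.4273
Mean = (0.4704 + 0.7116 + 0.4273) / 3 = 0.536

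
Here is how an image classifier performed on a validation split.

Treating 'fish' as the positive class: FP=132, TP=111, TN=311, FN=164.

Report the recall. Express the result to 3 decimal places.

Recall = TP/(TP+FN) = 111/(111+164) = 111/275 = 0.404

0.404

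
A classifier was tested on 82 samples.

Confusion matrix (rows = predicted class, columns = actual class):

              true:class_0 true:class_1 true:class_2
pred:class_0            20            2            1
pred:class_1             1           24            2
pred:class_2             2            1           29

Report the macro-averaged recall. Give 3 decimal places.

Per-class recall (TP/(TP+FN)):
  class_0: TP=20, FN=1+2=3 → 20/23 = 0.8696
  class_1: TP=24, FN=2+1=3 → 24/27 = 0.8889
  class_2: TP=29, FN=1+2=3 → 29/32 = 0.9063
Macro-recall = mean = (0.8696 + 0.8889 + 0.9063) / 3 = 0.888

0.888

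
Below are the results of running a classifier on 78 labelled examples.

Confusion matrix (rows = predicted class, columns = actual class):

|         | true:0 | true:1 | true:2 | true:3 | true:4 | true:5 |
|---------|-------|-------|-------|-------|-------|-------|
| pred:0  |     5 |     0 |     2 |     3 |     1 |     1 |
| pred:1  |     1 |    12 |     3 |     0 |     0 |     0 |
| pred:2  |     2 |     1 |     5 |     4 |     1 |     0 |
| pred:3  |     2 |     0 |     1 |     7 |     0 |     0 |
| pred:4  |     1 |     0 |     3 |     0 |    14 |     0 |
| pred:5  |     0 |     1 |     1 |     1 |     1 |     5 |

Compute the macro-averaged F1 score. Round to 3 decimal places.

Per-class F1 score (2·TP/(2·TP+FP+FN)):
  0: TP=5, FP=0+2+3+1+1=7, FN=1+2+2+1+0=6 → 10/23 = 0.4348
  1: TP=12, FP=1+3+0+0+0=4, FN=0+1+0+0+1=2 → 24/30 = 0.8000
  2: TP=5, FP=2+1+4+1+0=8, FN=2+3+1+3+1=10 → 10/28 = 0.3571
  3: TP=7, FP=2+0+1+0+0=3, FN=3+0+4+0+1=8 → 14/25 = 0.5600
  4: TP=14, FP=1+0+3+0+0=4, FN=1+0+1+0+1=3 → 28/35 = 0.8000
  5: TP=5, FP=0+1+1+1+1=4, FN=1+0+0+0+0=1 → 10/15 = 0.6667
Macro-F1 score = mean = (0.4348 + 0.8000 + 0.3571 + 0.5600 + 0.8000 + 0.6667) / 6 = 0.603

0.603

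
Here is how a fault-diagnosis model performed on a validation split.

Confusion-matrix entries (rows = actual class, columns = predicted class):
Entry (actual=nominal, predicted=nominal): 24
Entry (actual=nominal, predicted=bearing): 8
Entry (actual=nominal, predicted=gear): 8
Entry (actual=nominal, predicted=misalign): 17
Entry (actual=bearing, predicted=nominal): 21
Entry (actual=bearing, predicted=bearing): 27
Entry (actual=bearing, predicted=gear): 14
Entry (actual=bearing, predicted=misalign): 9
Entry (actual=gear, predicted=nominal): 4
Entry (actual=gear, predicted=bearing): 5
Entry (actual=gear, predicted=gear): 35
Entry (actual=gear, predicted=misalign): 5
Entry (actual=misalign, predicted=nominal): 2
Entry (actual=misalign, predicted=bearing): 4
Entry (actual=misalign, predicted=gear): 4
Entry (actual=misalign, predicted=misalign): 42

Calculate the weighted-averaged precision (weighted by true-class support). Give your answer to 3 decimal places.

0.561

Per-class precision (TP/(TP+FP)):
  nominal: TP=24, FP=21+4+2=27 → 24/51 = 0.4706
  bearing: TP=27, FP=8+5+4=17 → 27/44 = 0.6136
  gear: TP=35, FP=8+14+4=26 → 35/61 = 0.5738
  misalign: TP=42, FP=17+9+5=31 → 42/73 = 0.5753
Weighted-precision = Σ (supportᵢ/N)·precisionᵢ with N=229: (57/229)·0.4706 + (71/229)·0.6136 + (49/229)·0.5738 + (52/229)·0.5753 = 0.561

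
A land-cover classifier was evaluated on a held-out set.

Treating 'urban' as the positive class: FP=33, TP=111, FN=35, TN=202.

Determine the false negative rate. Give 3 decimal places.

0.240

FNR = FN/(FN+TP) = 35/(35+111) = 0.240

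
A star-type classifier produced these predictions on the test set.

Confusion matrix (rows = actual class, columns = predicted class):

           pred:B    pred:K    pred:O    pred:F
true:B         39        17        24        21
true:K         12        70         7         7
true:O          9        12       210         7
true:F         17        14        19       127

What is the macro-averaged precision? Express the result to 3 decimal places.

0.679

Per-class precision (TP/(TP+FP)):
  B: TP=39, FP=12+9+17=38 → 39/77 = 0.5065
  K: TP=70, FP=17+12+14=43 → 70/113 = 0.6195
  O: TP=210, FP=24+7+19=50 → 210/260 = 0.8077
  F: TP=127, FP=21+7+7=35 → 127/162 = 0.7840
Macro-precision = mean = (0.5065 + 0.6195 + 0.8077 + 0.7840) / 4 = 0.679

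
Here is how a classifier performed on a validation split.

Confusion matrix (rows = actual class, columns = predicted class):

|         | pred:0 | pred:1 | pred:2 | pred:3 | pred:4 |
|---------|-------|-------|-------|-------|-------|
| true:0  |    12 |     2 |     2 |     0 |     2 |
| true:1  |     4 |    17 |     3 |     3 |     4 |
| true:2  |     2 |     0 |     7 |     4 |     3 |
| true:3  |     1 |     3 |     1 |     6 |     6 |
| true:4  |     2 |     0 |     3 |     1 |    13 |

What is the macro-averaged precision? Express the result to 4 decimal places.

Per-class precision (TP/(TP+FP)):
  0: TP=12, FP=4+2+1+2=9 → 12/21 = 0.57143
  1: TP=17, FP=2+0+3+0=5 → 17/22 = 0.77273
  2: TP=7, FP=2+3+1+3=9 → 7/16 = 0.43750
  3: TP=6, FP=0+3+4+1=8 → 6/14 = 0.42857
  4: TP=13, FP=2+4+3+6=15 → 13/28 = 0.46429
Macro-precision = mean = (0.57143 + 0.77273 + 0.43750 + 0.42857 + 0.46429) / 5 = 0.5349

0.5349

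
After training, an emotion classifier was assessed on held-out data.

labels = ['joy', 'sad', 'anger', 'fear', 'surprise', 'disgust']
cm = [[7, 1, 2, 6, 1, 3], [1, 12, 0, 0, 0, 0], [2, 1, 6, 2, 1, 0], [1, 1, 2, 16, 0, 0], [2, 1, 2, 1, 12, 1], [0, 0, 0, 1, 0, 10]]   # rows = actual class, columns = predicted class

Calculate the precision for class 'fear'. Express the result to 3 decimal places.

Take TP from the diagonal, FP from the rest of the 'fear' prediction marginal, FN from the rest of the 'fear' actual marginal.
precision = TP/(TP+FP).
fear: TP=16, FP=6+0+2+1+1=10 → 16/26 = 0.6154

0.615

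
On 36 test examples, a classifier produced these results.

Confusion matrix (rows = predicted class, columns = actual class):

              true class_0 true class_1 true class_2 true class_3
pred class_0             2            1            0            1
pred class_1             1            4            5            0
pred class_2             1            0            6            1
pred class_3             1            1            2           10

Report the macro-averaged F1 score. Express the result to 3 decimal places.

Per-class F1 score (2·TP/(2·TP+FP+FN)):
  class_0: TP=2, FP=1+0+1=2, FN=1+1+1=3 → 4/9 = 0.4444
  class_1: TP=4, FP=1+5+0=6, FN=1+0+1=2 → 8/16 = 0.5000
  class_2: TP=6, FP=1+0+1=2, FN=0+5+2=7 → 12/21 = 0.5714
  class_3: TP=10, FP=1+1+2=4, FN=1+0+1=2 → 20/26 = 0.7692
Macro-F1 score = mean = (0.4444 + 0.5000 + 0.5714 + 0.7692) / 4 = 0.571

0.571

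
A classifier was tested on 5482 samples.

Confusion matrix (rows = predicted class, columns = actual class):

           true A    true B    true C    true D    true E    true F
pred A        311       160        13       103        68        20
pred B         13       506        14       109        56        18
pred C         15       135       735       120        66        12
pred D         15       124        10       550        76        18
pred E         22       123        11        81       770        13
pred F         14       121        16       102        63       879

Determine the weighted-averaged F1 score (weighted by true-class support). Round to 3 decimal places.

Per-class F1 score (2·TP/(2·TP+FP+FN)):
  A: TP=311, FP=160+13+103+68+20=364, FN=13+15+15+22+14=79 → 622/1065 = 0.5840
  B: TP=506, FP=13+14+109+56+18=210, FN=160+135+124+123+121=663 → 1012/1885 = 0.5369
  C: TP=735, FP=15+135+120+66+12=348, FN=13+14+10+11+16=64 → 1470/1882 = 0.7811
  D: TP=550, FP=15+124+10+76+18=243, FN=103+109+120+81+102=515 → 1100/1858 = 0.5920
  E: TP=770, FP=22+123+11+81+13=250, FN=68+56+66+76+63=329 → 1540/2119 = 0.7268
  F: TP=879, FP=14+121+16+102+63=316, FN=20+18+12+18+13=81 → 1758/2155 = 0.8158
Weighted-F1 score = Σ (supportᵢ/N)·F1 scoreᵢ with N=5482: (390/5482)·0.5840 + (1169/5482)·0.5369 + (799/5482)·0.7811 + (1065/5482)·0.5920 + (1099/5482)·0.7268 + (960/5482)·0.8158 = 0.673

0.673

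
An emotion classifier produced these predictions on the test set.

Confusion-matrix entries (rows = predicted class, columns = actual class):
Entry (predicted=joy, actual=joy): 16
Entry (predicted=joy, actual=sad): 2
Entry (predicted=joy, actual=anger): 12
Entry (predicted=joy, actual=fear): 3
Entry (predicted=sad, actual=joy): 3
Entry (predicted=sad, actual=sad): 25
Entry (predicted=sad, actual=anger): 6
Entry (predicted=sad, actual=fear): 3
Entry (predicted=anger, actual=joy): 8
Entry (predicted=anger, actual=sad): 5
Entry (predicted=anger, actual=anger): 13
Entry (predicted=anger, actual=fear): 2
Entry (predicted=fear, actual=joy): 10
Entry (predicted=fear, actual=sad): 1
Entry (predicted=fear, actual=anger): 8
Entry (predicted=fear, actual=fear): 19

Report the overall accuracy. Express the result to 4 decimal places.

Accuracy = trace / total = (16+25+13+19=73) / 136 = 73/136 = 0.5368

0.5368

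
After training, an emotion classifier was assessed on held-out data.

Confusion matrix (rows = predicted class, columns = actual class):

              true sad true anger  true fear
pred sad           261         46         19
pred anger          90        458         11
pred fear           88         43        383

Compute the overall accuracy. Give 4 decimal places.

Accuracy = trace / total = (261+458+383=1102) / 1399 = 1102/1399 = 0.7877

0.7877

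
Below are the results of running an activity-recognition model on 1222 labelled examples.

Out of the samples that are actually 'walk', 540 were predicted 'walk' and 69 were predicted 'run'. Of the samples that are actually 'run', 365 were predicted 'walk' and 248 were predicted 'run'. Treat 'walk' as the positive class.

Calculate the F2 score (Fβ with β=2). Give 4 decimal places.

Fβ = (1+β²)·TP / ((1+β²)·TP + β²·FN + FP), with β²=4
= 5·540 / (5·540 + 4·69 + 365) = 0.8081

0.8081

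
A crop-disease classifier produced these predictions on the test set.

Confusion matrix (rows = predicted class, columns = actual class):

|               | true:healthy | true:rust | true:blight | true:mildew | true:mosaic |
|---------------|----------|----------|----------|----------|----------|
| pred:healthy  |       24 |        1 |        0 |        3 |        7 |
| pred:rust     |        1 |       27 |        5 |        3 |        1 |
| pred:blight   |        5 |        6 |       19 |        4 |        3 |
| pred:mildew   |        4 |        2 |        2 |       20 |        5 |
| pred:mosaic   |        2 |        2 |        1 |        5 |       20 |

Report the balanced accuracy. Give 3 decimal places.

0.642

Balanced accuracy = mean of per-class recall.
  healthy: recall = 24/36 = 0.6667
  rust: recall = 27/38 = 0.7105
  blight: recall = 19/27 = 0.7037
  mildew: recall = 20/35 = 0.5714
  mosaic: recall = 20/36 = 0.5556
Mean = (0.6667 + 0.7105 + 0.7037 + 0.5714 + 0.5556) / 5 = 0.642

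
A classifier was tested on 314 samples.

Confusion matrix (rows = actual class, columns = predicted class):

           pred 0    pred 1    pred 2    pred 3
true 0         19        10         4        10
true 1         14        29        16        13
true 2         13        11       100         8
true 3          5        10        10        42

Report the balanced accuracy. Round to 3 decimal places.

0.557

Balanced accuracy = mean of per-class recall.
  0: recall = 19/43 = 0.4419
  1: recall = 29/72 = 0.4028
  2: recall = 100/132 = 0.7576
  3: recall = 42/67 = 0.6269
Mean = (0.4419 + 0.4028 + 0.7576 + 0.6269) / 4 = 0.557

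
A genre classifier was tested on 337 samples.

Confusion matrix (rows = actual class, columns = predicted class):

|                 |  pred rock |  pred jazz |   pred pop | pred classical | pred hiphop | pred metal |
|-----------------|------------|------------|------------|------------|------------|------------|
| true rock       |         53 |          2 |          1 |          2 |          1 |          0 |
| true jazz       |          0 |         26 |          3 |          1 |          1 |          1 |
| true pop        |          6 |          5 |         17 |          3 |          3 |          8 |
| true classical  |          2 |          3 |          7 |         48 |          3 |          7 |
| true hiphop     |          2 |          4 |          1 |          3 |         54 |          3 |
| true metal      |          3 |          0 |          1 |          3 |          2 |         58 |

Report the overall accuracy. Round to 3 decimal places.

0.760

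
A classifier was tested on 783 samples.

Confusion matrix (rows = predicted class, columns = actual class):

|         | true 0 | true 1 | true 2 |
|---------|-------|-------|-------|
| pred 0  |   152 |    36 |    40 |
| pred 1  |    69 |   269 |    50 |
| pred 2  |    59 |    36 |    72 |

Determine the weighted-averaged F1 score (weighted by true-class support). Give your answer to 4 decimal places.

0.6260

Per-class F1 score (2·TP/(2·TP+FP+FN)):
  0: TP=152, FP=36+40=76, FN=69+59=128 → 304/508 = 0.59843
  1: TP=269, FP=69+50=119, FN=36+36=72 → 538/729 = 0.73800
  2: TP=72, FP=59+36=95, FN=40+50=90 → 144/329 = 0.43769
Weighted-F1 score = Σ (supportᵢ/N)·F1 scoreᵢ with N=783: (280/783)·0.59843 + (341/783)·0.73800 + (162/783)·0.43769 = 0.6260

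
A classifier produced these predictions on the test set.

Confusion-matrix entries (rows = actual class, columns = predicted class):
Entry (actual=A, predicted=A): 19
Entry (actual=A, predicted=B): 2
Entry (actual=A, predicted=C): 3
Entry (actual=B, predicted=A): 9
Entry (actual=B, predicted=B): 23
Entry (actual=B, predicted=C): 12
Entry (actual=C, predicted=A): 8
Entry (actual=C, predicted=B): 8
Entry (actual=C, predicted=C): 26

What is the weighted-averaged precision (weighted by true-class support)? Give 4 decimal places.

0.6361

Per-class precision (TP/(TP+FP)):
  A: TP=19, FP=9+8=17 → 19/36 = 0.52778
  B: TP=23, FP=2+8=10 → 23/33 = 0.69697
  C: TP=26, FP=3+12=15 → 26/41 = 0.63415
Weighted-precision = Σ (supportᵢ/N)·precisionᵢ with N=110: (24/110)·0.52778 + (44/110)·0.69697 + (42/110)·0.63415 = 0.6361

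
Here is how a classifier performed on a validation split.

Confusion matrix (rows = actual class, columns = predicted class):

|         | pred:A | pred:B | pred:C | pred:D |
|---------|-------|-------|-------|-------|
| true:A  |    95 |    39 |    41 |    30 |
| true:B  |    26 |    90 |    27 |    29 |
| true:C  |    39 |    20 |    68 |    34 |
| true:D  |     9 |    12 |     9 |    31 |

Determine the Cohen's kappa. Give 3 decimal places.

0.289

Observed agreement pₒ = trace/N = 284/599 = 0.4741
Expected agreement pₑ = Σ (rowᵢ·colᵢ)/N² = (205·169 + 172·161 + 161·145 + 61·124)/599² = 0.2599
κ = (pₒ − pₑ)/(1 − pₑ) = (0.4741 − 0.2599)/(1 − 0.2599) = 0.289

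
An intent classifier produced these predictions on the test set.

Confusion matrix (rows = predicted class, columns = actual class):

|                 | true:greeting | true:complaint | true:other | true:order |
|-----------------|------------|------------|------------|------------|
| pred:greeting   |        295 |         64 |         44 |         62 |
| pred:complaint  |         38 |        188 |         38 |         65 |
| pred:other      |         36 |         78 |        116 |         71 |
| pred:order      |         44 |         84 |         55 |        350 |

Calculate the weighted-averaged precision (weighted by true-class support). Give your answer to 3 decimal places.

0.587

Per-class precision (TP/(TP+FP)):
  greeting: TP=295, FP=64+44+62=170 → 295/465 = 0.6344
  complaint: TP=188, FP=38+38+65=141 → 188/329 = 0.5714
  other: TP=116, FP=36+78+71=185 → 116/301 = 0.3854
  order: TP=350, FP=44+84+55=183 → 350/533 = 0.6567
Weighted-precision = Σ (supportᵢ/N)·precisionᵢ with N=1628: (413/1628)·0.6344 + (414/1628)·0.5714 + (253/1628)·0.3854 + (548/1628)·0.6567 = 0.587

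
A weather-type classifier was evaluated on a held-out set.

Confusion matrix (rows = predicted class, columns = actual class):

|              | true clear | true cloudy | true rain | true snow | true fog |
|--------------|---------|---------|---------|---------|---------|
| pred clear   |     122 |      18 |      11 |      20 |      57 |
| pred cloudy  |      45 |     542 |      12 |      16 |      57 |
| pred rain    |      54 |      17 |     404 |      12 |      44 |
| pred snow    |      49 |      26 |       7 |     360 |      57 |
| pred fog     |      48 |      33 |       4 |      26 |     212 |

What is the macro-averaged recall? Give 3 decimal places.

0.697

Per-class recall (TP/(TP+FN)):
  clear: TP=122, FN=45+54+49+48=196 → 122/318 = 0.3836
  cloudy: TP=542, FN=18+17+26+33=94 → 542/636 = 0.8522
  rain: TP=404, FN=11+12+7+4=34 → 404/438 = 0.9224
  snow: TP=360, FN=20+16+12+26=74 → 360/434 = 0.8295
  fog: TP=212, FN=57+57+44+57=215 → 212/427 = 0.4965
Macro-recall = mean = (0.3836 + 0.8522 + 0.9224 + 0.8295 + 0.4965) / 5 = 0.697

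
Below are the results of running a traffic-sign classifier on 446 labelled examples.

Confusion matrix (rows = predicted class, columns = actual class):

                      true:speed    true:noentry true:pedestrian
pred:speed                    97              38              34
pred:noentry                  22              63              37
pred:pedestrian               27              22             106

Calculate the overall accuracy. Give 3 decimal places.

Accuracy = trace / total = (97+63+106=266) / 446 = 266/446 = 0.596

0.596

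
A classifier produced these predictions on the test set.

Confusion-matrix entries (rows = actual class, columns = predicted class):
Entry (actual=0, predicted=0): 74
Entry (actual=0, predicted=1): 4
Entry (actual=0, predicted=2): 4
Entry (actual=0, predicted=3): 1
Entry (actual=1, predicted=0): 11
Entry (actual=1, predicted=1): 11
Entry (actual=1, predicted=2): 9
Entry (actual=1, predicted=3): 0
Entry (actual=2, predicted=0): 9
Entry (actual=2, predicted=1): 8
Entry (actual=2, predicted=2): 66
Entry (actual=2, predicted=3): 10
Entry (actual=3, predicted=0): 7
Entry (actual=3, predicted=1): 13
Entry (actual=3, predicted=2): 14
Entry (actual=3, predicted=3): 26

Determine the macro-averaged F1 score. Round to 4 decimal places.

0.5946

Per-class F1 score (2·TP/(2·TP+FP+FN)):
  0: TP=74, FP=11+9+7=27, FN=4+4+1=9 → 148/184 = 0.80435
  1: TP=11, FP=4+8+13=25, FN=11+9+0=20 → 22/67 = 0.32836
  2: TP=66, FP=4+9+14=27, FN=9+8+10=27 → 132/186 = 0.70968
  3: TP=26, FP=1+0+10=11, FN=7+13+14=34 → 52/97 = 0.53608
Macro-F1 score = mean = (0.80435 + 0.32836 + 0.70968 + 0.53608) / 4 = 0.5946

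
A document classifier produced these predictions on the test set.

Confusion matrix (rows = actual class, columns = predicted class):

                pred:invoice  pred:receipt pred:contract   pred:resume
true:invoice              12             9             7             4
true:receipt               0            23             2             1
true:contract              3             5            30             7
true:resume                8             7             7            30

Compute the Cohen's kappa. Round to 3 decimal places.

Observed agreement pₒ = trace/N = 95/155 = 0.6129
Expected agreement pₑ = Σ (rowᵢ·colᵢ)/N² = (32·23 + 26·44 + 45·46 + 52·42)/155² = 0.2553
κ = (pₒ − pₑ)/(1 − pₑ) = (0.6129 − 0.2553)/(1 − 0.2553) = 0.480

0.480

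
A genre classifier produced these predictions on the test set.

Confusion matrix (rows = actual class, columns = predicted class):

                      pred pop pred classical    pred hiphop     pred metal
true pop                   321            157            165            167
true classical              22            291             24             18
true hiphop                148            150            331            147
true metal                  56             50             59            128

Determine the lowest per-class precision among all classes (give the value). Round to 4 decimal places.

0.2783

Per-class precision (TP/(TP+FP)):
  pop: TP=321, FP=22+148+56=226 → 321/547 = 0.58684
  classical: TP=291, FP=157+150+50=357 → 291/648 = 0.44907
  hiphop: TP=331, FP=165+24+59=248 → 331/579 = 0.57168
  metal: TP=128, FP=167+18+147=332 → 128/460 = 0.27826
Lowest is class 'metal' with precision = 0.2783.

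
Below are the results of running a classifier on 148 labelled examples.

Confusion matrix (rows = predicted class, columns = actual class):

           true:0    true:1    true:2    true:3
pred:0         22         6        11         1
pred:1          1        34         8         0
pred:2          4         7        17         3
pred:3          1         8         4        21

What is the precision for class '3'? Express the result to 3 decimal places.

0.618

Take TP from the diagonal, FP from the rest of the '3' prediction marginal, FN from the rest of the '3' actual marginal.
precision = TP/(TP+FP).
3: TP=21, FP=1+8+4=13 → 21/34 = 0.6176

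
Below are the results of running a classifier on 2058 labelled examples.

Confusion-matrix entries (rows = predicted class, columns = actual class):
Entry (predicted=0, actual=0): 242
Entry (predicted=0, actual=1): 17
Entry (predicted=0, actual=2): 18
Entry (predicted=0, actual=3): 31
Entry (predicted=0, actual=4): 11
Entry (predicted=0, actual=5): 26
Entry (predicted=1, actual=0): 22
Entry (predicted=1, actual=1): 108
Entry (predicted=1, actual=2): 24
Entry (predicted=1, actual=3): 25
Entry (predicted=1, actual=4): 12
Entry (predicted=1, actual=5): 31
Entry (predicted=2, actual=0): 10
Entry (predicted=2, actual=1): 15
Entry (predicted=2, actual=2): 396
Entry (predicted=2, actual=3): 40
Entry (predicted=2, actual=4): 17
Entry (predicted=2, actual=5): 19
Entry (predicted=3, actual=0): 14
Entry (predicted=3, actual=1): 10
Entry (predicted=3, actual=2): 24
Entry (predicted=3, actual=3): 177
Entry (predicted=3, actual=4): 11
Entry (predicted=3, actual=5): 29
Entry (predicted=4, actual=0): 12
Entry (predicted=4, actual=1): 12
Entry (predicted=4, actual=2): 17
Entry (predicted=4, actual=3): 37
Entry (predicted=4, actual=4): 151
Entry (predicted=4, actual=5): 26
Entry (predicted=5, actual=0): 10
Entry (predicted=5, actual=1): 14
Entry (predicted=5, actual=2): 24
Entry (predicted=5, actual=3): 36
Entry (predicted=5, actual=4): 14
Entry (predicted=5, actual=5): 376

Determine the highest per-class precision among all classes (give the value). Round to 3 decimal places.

0.797

Per-class precision (TP/(TP+FP)):
  0: TP=242, FP=17+18+31+11+26=103 → 242/345 = 0.7014
  1: TP=108, FP=22+24+25+12+31=114 → 108/222 = 0.4865
  2: TP=396, FP=10+15+40+17+19=101 → 396/497 = 0.7968
  3: TP=177, FP=14+10+24+11+29=88 → 177/265 = 0.6679
  4: TP=151, FP=12+12+17+37+26=104 → 151/255 = 0.5922
  5: TP=376, FP=10+14+24+36+14=98 → 376/474 = 0.7932
Highest is class '2' with precision = 0.797.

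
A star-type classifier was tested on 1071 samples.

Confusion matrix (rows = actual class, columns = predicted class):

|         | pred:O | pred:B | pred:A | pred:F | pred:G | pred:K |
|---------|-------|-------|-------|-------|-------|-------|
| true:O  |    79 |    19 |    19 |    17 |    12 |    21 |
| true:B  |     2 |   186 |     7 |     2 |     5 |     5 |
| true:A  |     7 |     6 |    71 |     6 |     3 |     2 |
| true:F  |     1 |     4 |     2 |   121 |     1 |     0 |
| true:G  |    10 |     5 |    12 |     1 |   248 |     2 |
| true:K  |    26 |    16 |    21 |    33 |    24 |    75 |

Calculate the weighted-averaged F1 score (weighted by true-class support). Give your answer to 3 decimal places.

0.713

Per-class F1 score (2·TP/(2·TP+FP+FN)):
  O: TP=79, FP=2+7+1+10+26=46, FN=19+19+17+12+21=88 → 158/292 = 0.5411
  B: TP=186, FP=19+6+4+5+16=50, FN=2+7+2+5+5=21 → 372/443 = 0.8397
  A: TP=71, FP=19+7+2+12+21=61, FN=7+6+6+3+2=24 → 142/227 = 0.6256
  F: TP=121, FP=17+2+6+1+33=59, FN=1+4+2+1+0=8 → 242/309 = 0.7832
  G: TP=248, FP=12+5+3+1+24=45, FN=10+5+12+1+2=30 → 496/571 = 0.8687
  K: TP=75, FP=21+5+2+0+2=30, FN=26+16+21+33+24=120 → 150/300 = 0.5000
Weighted-F1 score = Σ (supportᵢ/N)·F1 scoreᵢ with N=1071: (167/1071)·0.5411 + (207/1071)·0.8397 + (95/1071)·0.6256 + (129/1071)·0.7832 + (278/1071)·0.8687 + (195/1071)·0.5000 = 0.713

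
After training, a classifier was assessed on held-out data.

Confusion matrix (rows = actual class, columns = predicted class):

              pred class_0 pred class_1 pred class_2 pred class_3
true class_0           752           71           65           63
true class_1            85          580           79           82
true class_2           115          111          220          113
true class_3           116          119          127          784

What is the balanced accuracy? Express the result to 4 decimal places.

0.6427

Balanced accuracy = mean of per-class recall.
  class_0: recall = 752/951 = 0.79075
  class_1: recall = 580/826 = 0.70218
  class_2: recall = 220/559 = 0.39356
  class_3: recall = 784/1146 = 0.68412
Mean = (0.79075 + 0.70218 + 0.39356 + 0.68412) / 4 = 0.6427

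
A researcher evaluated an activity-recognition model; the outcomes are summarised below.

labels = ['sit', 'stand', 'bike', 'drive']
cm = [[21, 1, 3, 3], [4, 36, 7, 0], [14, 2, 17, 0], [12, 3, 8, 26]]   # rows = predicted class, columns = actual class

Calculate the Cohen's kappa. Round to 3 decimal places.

0.521

Observed agreement pₒ = trace/N = 100/157 = 0.6369
Expected agreement pₑ = Σ (rowᵢ·colᵢ)/N² = (51·28 + 42·47 + 35·33 + 29·49)/157² = 0.2425
κ = (pₒ − pₑ)/(1 − pₑ) = (0.6369 − 0.2425)/(1 − 0.2425) = 0.521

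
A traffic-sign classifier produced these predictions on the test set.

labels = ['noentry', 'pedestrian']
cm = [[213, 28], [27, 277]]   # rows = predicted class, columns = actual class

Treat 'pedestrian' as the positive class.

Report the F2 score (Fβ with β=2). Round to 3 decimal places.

Fβ = (1+β²)·TP / ((1+β²)·TP + β²·FN + FP), with β²=4
= 5·277 / (5·277 + 4·28 + 27) = 0.909

0.909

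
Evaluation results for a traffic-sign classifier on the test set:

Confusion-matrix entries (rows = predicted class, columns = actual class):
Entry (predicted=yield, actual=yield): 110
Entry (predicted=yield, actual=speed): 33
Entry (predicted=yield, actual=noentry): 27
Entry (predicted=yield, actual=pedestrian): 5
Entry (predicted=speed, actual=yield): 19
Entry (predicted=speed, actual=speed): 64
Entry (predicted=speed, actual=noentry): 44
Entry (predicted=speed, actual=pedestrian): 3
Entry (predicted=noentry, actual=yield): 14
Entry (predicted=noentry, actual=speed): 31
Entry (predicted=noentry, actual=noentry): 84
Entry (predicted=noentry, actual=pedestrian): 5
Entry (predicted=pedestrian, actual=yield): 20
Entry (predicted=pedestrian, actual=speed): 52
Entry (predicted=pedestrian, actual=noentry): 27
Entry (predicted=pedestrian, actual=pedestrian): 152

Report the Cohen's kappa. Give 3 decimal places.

0.461

Observed agreement pₒ = trace/N = 410/690 = 0.5942
Expected agreement pₑ = Σ (rowᵢ·colᵢ)/N² = (163·175 + 180·130 + 182·134 + 165·251)/690² = 0.2473
κ = (pₒ − pₑ)/(1 − pₑ) = (0.5942 − 0.2473)/(1 − 0.2473) = 0.461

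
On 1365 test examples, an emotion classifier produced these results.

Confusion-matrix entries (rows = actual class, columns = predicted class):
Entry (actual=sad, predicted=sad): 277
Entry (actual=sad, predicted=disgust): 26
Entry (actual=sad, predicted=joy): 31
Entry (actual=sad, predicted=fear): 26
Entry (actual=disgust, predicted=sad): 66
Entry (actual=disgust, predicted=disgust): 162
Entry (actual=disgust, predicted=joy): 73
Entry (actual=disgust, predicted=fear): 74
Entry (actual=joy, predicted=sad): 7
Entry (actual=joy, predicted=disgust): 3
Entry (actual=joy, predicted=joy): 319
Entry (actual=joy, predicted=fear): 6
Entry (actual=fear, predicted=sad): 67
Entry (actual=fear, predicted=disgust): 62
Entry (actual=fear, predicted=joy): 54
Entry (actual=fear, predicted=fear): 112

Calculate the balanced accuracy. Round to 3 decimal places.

Balanced accuracy = mean of per-class recall.
  sad: recall = 277/360 = 0.7694
  disgust: recall = 162/375 = 0.4320
  joy: recall = 319/335 = 0.9522
  fear: recall = 112/295 = 0.3797
Mean = (0.7694 + 0.4320 + 0.9522 + 0.3797) / 4 = 0.633

0.633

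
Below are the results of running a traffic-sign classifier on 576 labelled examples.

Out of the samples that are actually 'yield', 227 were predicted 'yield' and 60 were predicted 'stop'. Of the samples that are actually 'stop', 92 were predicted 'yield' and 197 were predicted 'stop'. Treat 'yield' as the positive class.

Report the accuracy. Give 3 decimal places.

0.736

Accuracy = (TP+TN)/N = (227+197)/576 = 0.736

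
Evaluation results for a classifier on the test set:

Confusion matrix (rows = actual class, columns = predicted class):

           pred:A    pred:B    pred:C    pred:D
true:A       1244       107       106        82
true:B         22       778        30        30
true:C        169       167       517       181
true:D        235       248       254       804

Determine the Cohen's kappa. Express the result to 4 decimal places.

Observed agreement pₒ = trace/N = 3343/4974 = 0.67209
Expected agreement pₑ = Σ (rowᵢ·colᵢ)/N² = (1539·1670 + 860·1300 + 1034·907 + 1541·1097)/4974² = 0.25531
κ = (pₒ − pₑ)/(1 − pₑ) = (0.67209 − 0.25531)/(1 − 0.25531) = 0.5597

0.5597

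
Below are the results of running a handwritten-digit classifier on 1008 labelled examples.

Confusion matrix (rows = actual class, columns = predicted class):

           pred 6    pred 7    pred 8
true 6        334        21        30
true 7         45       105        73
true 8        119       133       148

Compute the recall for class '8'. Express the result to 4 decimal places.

Treat '8' as positive and all other classes as negative.
recall = TP/(TP+FN).
8: TP=148, FN=119+133=252 → 148/400 = 0.37000

0.3700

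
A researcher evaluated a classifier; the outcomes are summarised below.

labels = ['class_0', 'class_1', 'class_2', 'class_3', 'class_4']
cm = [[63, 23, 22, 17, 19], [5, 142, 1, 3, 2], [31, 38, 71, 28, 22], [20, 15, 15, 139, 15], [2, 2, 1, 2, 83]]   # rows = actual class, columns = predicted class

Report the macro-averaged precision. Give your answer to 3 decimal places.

0.627

Per-class precision (TP/(TP+FP)):
  class_0: TP=63, FP=5+31+20+2=58 → 63/121 = 0.5207
  class_1: TP=142, FP=23+38+15+2=78 → 142/220 = 0.6455
  class_2: TP=71, FP=22+1+15+1=39 → 71/110 = 0.6455
  class_3: TP=139, FP=17+3+28+2=50 → 139/189 = 0.7354
  class_4: TP=83, FP=19+2+22+15=58 → 83/141 = 0.5887
Macro-precision = mean = (0.5207 + 0.6455 + 0.6455 + 0.7354 + 0.5887) / 5 = 0.627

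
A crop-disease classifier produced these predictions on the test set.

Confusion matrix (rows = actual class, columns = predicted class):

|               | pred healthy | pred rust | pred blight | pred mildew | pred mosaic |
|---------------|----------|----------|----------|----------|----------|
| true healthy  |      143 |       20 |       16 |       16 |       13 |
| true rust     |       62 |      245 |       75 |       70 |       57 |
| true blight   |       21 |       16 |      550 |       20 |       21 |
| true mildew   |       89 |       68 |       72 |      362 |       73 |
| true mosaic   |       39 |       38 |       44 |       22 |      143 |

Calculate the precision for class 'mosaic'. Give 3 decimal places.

Take TP from the diagonal, FP from the rest of the 'mosaic' prediction marginal, FN from the rest of the 'mosaic' actual marginal.
precision = TP/(TP+FP).
mosaic: TP=143, FP=13+57+21+73=164 → 143/307 = 0.4658

0.466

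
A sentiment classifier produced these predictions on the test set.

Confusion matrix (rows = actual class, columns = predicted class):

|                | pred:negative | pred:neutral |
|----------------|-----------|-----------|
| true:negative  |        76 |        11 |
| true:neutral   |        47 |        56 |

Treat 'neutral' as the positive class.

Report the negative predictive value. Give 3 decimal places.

NPV = TN/(TN+FN) = 76/(76+47) = 0.618

0.618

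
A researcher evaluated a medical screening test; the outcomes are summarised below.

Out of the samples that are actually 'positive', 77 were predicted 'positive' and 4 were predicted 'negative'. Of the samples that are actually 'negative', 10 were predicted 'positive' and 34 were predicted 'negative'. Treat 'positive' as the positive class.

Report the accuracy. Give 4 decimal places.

Accuracy = (TP+TN)/N = (77+34)/125 = 0.8880

0.8880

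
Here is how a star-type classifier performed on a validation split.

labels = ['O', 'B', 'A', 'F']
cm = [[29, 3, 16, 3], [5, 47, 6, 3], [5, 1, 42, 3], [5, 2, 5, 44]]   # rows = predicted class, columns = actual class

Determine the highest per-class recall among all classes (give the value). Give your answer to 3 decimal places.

0.887

Per-class recall (TP/(TP+FN)):
  O: TP=29, FN=5+5+5=15 → 29/44 = 0.6591
  B: TP=47, FN=3+1+2=6 → 47/53 = 0.8868
  A: TP=42, FN=16+6+5=27 → 42/69 = 0.6087
  F: TP=44, FN=3+3+3=9 → 44/53 = 0.8302
Highest is class 'B' with recall = 0.887.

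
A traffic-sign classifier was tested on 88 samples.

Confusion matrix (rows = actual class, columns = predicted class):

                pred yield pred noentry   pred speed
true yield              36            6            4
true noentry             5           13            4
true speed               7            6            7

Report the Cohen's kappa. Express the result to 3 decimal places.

Observed agreement pₒ = trace/N = 56/88 = 0.6364
Expected agreement pₑ = Σ (rowᵢ·colᵢ)/N² = (46·48 + 22·25 + 20·15)/88² = 0.3949
κ = (pₒ − pₑ)/(1 − pₑ) = (0.6364 − 0.3949)/(1 − 0.3949) = 0.399

0.399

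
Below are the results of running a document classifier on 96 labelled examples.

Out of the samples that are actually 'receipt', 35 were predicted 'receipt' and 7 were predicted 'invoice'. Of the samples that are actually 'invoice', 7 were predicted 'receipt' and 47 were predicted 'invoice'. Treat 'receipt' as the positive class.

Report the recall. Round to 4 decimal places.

0.8333

Recall = TP/(TP+FN) = 35/(35+7) = 35/42 = 0.8333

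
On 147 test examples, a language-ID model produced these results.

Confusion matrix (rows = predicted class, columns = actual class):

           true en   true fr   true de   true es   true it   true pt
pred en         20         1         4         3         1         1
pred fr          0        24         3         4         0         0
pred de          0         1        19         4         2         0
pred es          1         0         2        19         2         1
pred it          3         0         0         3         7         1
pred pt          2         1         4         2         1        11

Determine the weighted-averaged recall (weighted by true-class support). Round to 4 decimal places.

0.6803

Per-class recall (TP/(TP+FN)):
  en: TP=20, FN=0+0+1+3+2=6 → 20/26 = 0.76923
  fr: TP=24, FN=1+1+0+0+1=3 → 24/27 = 0.88889
  de: TP=19, FN=4+3+2+0+4=13 → 19/32 = 0.59375
  es: TP=19, FN=3+4+4+3+2=16 → 19/35 = 0.54286
  it: TP=7, FN=1+0+2+2+1=6 → 7/13 = 0.53846
  pt: TP=11, FN=1+0+0+1+1=3 → 11/14 = 0.78571
Weighted-recall = Σ (supportᵢ/N)·recallᵢ with N=147: (26/147)·0.76923 + (27/147)·0.88889 + (32/147)·0.59375 + (35/147)·0.54286 + (13/147)·0.53846 + (14/147)·0.78571 = 0.6803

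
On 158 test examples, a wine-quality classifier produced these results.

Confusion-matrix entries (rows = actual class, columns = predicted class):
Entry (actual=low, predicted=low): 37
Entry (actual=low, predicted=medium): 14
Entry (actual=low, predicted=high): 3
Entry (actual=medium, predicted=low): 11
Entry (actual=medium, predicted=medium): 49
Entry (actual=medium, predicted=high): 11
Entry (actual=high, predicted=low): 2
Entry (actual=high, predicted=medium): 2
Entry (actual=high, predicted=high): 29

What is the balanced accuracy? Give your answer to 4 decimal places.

Balanced accuracy = mean of per-class recall.
  low: recall = 37/54 = 0.68519
  medium: recall = 49/71 = 0.69014
  high: recall = 29/33 = 0.87879
Mean = (0.68519 + 0.69014 + 0.87879) / 3 = 0.7514

0.7514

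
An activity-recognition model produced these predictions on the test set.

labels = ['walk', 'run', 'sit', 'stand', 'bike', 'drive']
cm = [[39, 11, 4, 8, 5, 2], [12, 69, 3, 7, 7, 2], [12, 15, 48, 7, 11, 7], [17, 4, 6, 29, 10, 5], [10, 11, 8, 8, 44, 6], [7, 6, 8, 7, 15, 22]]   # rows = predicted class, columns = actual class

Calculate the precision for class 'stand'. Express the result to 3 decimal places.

0.408

Take TP from the diagonal, FP from the rest of the 'stand' prediction marginal, FN from the rest of the 'stand' actual marginal.
precision = TP/(TP+FP).
stand: TP=29, FP=17+4+6+10+5=42 → 29/71 = 0.4085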